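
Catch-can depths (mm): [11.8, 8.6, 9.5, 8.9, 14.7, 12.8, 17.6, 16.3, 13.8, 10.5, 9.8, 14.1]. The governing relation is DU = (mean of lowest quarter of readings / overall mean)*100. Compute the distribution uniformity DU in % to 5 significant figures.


sorted lowest 3 of 12: [8.6, 8.9, 9.5] -> mean = 9.000000 mm
overall mean = 12.36667 mm
DU = (9.000000/12.36667)*100 = 72.776 %
Therefore the distribution uniformity DU = 72.776 %.


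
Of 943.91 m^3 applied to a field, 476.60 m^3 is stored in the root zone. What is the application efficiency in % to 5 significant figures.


Approach: apply the application efficiency ratio, Ea = (stored/applied)*100.
Ea = (476.60/943.91)*100 = 50.492 %
Therefore the application efficiency = 50.492 %.


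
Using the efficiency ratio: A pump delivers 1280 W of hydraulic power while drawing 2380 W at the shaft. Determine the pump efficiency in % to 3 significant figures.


Approach: apply the efficiency ratio, eta = (P_out/P_in)*100.
eta = (1280 / 2380) * 100 = 53.8 %
Therefore the pump efficiency = 53.8 %.


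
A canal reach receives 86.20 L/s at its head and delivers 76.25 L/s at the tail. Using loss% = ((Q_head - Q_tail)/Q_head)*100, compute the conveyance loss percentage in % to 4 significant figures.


loss = ((86.20 - 76.25)/86.20)*100 = 11.54 %
Therefore the conveyance loss percentage = 11.54 %.


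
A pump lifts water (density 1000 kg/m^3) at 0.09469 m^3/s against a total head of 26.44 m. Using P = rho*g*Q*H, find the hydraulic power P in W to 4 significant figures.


P = 1000 * 9.81 * 0.09469 * 26.44 = 24560 W
Therefore the hydraulic power P = 24560 W.


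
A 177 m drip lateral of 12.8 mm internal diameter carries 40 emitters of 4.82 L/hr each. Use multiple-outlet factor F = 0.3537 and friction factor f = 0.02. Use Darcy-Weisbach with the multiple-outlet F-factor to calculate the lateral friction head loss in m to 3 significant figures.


Approach: apply Darcy-Weisbach with the multiple-outlet F-factor, Q = n*q/(3600*1000) m^3/s; v = Q/A; hf = F*f*(L/D)*(v^2/(2g)).
Q = 40*4.82/(3600*1000) = 5.3556e-05 m^3/s
A = pi*(12.8e-3/2)^2 = 1.2868e-04 m^2, so v = Q/A = 0.41619 m/s
hf = 0.3537*0.02*(177/0.0128)*(0.41619^2/(2*9.81)) = 0.864 m
Therefore the lateral friction head loss = 0.864 m.


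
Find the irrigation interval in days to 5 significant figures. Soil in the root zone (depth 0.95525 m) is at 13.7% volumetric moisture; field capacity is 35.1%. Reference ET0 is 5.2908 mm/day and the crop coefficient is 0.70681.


Approach: apply soil-water budget scheduling, SMD = (FC-theta)/100*depth*1000; ETc = ET0*Kc; interval = SMD/ETc.
Step 1 — soil moisture deficit:
  SMD = (35.1 - 13.7)/100 * 0.95525 * 1000 = 204.4235 mm
Step 2 — daily crop ET (ETc = ET0*Kc):
  ETc = 5.2908 * 0.70681 = 3.739590 mm/day
Step 3 — irrigation interval (SMD/ETc):
  interval = 204.4235 / 3.739590 = 54.665 days
Therefore the irrigation interval = 54.665 days.


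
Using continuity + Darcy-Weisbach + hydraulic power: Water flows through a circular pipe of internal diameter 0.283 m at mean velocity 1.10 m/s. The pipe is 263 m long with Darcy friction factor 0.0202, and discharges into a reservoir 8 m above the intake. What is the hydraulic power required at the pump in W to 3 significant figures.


Approach: apply continuity + Darcy-Weisbach + hydraulic power, Q = A*v; hf = f*(L/D)*(v^2/(2g)); H = static + hf; P = rho*g*Q*H.
Step 1 — flow rate (continuity, Q = A*v):
  A = pi*(0.283/2)^2 = 0.062902 m^2
  Q = 0.062902 * 1.10 = 0.069192 m^3/s
Step 2 — friction head loss (Darcy-Weisbach):
  hf = 0.0202 * (263/0.283) * (1.10^2 / (2*9.81))
  hf = 1.1577 m
Step 3 — total head: H = 8 + 1.1577 = 9.1577 m
Step 4 — hydraulic power (P = rho*g*Q*H):
  P = 1000 * 9.81 * 0.069192 * 9.1577 = 6220 W
Therefore the hydraulic power required at the pump = 6220 W.


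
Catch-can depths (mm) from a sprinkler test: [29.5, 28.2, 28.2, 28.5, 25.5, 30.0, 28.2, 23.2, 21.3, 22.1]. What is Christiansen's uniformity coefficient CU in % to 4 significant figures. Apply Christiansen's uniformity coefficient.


Approach: apply Christiansen's uniformity coefficient, CU = (1 - mean_abs_deviation/mean)*100.
mean = 26.4700 mm
mean |d_i - mean| = 2.75600 mm
CU = (1 - 2.75600/26.4700)*100 = 89.59 %
Therefore Christiansen's uniformity coefficient CU = 89.59 %.


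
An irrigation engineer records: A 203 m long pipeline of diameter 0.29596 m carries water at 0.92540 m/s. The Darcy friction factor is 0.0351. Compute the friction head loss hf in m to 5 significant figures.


Approach: apply the Darcy-Weisbach equation, hf = f*(L/D)*(v^2/(2g)).
hf = 0.0351 * (203/0.29596) * (0.92540^2 / (2*9.81))
hf = 1.0508 m
Therefore the friction head loss hf = 1.0508 m.


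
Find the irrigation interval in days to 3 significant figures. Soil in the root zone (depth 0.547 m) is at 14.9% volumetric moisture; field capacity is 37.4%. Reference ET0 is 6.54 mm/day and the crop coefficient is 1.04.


Approach: apply soil-water budget scheduling, SMD = (FC-theta)/100*depth*1000; ETc = ET0*Kc; interval = SMD/ETc.
Step 1 — soil moisture deficit:
  SMD = (37.4 - 14.9)/100 * 0.547 * 1000 = 123.08 mm
Step 2 — daily crop ET (ETc = ET0*Kc):
  ETc = 6.54 * 1.04 = 6.8016 mm/day
Step 3 — irrigation interval (SMD/ETc):
  interval = 123.08 / 6.8016 = 18.1 days
Therefore the irrigation interval = 18.1 days.


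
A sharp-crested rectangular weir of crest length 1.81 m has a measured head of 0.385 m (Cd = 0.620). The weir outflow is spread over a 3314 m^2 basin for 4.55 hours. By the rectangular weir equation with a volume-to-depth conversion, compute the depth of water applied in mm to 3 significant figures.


Approach: apply the rectangular weir equation with a volume-to-depth conversion, Q = (2/3)*Cd*L*sqrt(2g)*H^1.5; d = Q*t/A * 1000.
Step 1 — weir discharge:
  Q = (2/3)*0.620*1.81*sqrt(2*9.81)*0.385^1.5 = 0.79163 m^3/s
Step 2 — volume: V = 0.79163 * 4.55*3600 = 12967 m^3
Step 3 — depth: d = V/A * 1000 = 12967/3314 * 1000 = 3910 mm
Therefore the depth of water applied = 3910 mm.


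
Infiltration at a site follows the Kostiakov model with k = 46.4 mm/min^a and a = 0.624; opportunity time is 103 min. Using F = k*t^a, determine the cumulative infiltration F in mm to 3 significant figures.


F = 46.4 * 103^0.624 = 837 mm
Therefore the cumulative infiltration F = 837 mm.


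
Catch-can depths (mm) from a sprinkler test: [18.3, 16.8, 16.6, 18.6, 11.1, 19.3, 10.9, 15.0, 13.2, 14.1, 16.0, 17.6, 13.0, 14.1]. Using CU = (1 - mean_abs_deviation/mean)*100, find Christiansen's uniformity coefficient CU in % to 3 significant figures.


mean = 15.329 mm
mean |d_i - mean| = 2.2714 mm
CU = (1 - 2.2714/15.329)*100 = 85.2 %
Therefore Christiansen's uniformity coefficient CU = 85.2 %.


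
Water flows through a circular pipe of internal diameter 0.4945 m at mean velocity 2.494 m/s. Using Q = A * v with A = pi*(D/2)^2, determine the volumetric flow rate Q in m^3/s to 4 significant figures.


A = pi*(0.4945/2)^2 = 0.192054 m^2
Q = 0.192054 * 2.494 = 0.4790 m^3/s
Therefore the volumetric flow rate Q = 0.4790 m^3/s.


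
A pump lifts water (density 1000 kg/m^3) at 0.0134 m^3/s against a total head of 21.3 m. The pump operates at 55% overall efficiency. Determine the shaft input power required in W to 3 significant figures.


Approach: apply hydraulic power then efficiency conversion, P = rho*g*Q*H; P_in = P/eta.
Step 1 — hydraulic power (P = rho*g*Q*H):
  P = 1000 * 9.81 * 0.0134 * 21.3 = 2800.0 W
Step 2 — input power: P_in = P/eta = 2800.0 / 0.55 = 5090 W
Therefore the shaft input power required = 5090 W.


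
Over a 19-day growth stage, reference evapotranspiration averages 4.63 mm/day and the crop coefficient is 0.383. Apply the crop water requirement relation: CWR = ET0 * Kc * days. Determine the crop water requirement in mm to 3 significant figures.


CWR = 4.63 * 0.383 * 19 = 33.7 mm
Therefore the crop water requirement = 33.7 mm.


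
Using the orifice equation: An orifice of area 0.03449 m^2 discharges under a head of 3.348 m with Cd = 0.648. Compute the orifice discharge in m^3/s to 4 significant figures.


Approach: apply the orifice equation, Q = Cd*A*sqrt(2*g*h).
Q = 0.648 * 0.03449 * sqrt(2*9.81*3.348) = 0.1811 m^3/s
Therefore the orifice discharge = 0.1811 m^3/s.


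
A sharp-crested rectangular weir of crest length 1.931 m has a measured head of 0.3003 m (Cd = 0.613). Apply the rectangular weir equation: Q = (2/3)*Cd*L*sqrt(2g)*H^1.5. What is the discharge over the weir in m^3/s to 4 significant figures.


Q = (2/3)*0.613*1.931*sqrt(2*9.81)*0.3003^1.5 = 0.5752 m^3/s
Therefore the discharge over the weir = 0.5752 m^3/s.


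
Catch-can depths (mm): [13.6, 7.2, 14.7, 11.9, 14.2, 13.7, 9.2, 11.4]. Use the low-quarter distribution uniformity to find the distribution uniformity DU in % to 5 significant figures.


Approach: apply the low-quarter distribution uniformity, DU = (mean of lowest quarter of readings / overall mean)*100.
sorted lowest 2 of 8: [7.2, 9.2] -> mean = 8.200000 mm
overall mean = 11.98750 mm
DU = (8.200000/11.98750)*100 = 68.405 %
Therefore the distribution uniformity DU = 68.405 %.


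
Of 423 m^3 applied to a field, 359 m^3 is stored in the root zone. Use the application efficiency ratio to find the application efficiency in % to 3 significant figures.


Approach: apply the application efficiency ratio, Ea = (stored/applied)*100.
Ea = (359/423)*100 = 84.9 %
Therefore the application efficiency = 84.9 %.


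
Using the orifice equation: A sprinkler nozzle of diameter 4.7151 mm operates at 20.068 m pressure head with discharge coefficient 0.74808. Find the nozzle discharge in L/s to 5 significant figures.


Approach: apply the orifice equation, Q = Cd*A*sqrt(2*g*h), A = pi*(d/2)^2.
A = pi*(4.7151e-3/2)^2 = 1.746110e-05 m^2
Q = 0.74808 * 1.746110e-05 * sqrt(2*9.81*20.068) * 1000 = 0.25919 L/s
Therefore the nozzle discharge = 0.25919 L/s.


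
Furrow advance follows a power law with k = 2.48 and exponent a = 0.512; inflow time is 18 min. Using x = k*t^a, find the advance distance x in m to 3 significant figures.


x = 2.48 * 18^0.512 = 10.9 m
Therefore the advance distance x = 10.9 m.


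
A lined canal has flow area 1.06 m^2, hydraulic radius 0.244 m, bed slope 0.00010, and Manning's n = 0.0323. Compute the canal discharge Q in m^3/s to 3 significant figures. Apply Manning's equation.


Approach: apply Manning's equation, Q = (1/n)*A*R^(2/3)*S^(1/2).
Q = (1/0.0323) * 1.06 * 0.244^(2/3) * 0.00010^(1/2) = 0.128 m^3/s
Therefore the canal discharge Q = 0.128 m^3/s.


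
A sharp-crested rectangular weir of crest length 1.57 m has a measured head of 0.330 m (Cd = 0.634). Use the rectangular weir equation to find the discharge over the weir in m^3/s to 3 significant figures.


Approach: apply the rectangular weir equation, Q = (2/3)*Cd*L*sqrt(2g)*H^1.5.
Q = (2/3)*0.634*1.57*sqrt(2*9.81)*0.330^1.5 = 0.557 m^3/s
Therefore the discharge over the weir = 0.557 m^3/s.


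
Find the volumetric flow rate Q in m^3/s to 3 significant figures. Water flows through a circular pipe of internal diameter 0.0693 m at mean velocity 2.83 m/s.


Approach: apply the continuity equation for pipe flow, Q = A * v with A = pi*(D/2)^2.
A = pi*(0.0693/2)^2 = 0.0037719 m^2
Q = 0.0037719 * 2.83 = 0.0107 m^3/s
Therefore the volumetric flow rate Q = 0.0107 m^3/s.


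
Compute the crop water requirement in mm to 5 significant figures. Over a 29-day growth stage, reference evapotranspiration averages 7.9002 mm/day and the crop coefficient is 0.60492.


Approach: apply the crop water requirement relation, CWR = ET0 * Kc * days.
CWR = 7.9002 * 0.60492 * 29 = 138.59 mm
Therefore the crop water requirement = 138.59 mm.


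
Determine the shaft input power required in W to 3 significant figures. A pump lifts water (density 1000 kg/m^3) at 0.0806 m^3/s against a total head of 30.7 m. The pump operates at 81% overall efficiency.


Approach: apply hydraulic power then efficiency conversion, P = rho*g*Q*H; P_in = P/eta.
Step 1 — hydraulic power (P = rho*g*Q*H):
  P = 1000 * 9.81 * 0.0806 * 30.7 = 24274 W
Step 2 — input power: P_in = P/eta = 24274 / 0.81 = 30000 W
Therefore the shaft input power required = 30000 W.


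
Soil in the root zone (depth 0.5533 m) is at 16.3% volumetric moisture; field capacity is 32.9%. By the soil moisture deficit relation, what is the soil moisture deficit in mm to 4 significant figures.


Approach: apply the soil moisture deficit relation, SMD = (FC - theta)/100 * depth * 1000.
SMD = (32.9 - 16.3)/100 * 0.5533 * 1000 = 91.85 mm
Therefore the soil moisture deficit = 91.85 mm.


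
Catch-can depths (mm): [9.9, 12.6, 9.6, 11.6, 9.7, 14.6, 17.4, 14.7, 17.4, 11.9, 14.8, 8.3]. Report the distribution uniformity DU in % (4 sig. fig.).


Approach: apply the low-quarter distribution uniformity, DU = (mean of lowest quarter of readings / overall mean)*100.
sorted lowest 3 of 12: [8.3, 9.6, 9.7] -> mean = 9.20000 mm
overall mean = 12.7083 mm
DU = (9.20000/12.7083)*100 = 72.39 %
Therefore the distribution uniformity DU = 72.39 %.


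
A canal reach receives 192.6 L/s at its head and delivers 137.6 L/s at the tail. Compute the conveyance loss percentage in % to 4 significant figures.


Approach: apply the conveyance loss ratio, loss% = ((Q_head - Q_tail)/Q_head)*100.
loss = ((192.6 - 137.6)/192.6)*100 = 28.56 %
Therefore the conveyance loss percentage = 28.56 %.


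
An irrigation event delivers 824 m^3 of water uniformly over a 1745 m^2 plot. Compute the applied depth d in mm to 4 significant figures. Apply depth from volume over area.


Approach: apply depth from volume over area, d = (V/A)*1000.
d = (824 / 1745) * 1000 = 472.2 mm
Therefore the applied depth d = 472.2 mm.


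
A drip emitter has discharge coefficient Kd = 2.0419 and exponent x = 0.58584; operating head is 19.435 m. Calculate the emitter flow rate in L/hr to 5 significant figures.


Approach: apply the emitter characteristic equation, q = Kd * h^x.
q = 2.0419 * 19.435^0.58584 = 11.613 L/hr
Therefore the emitter flow rate = 11.613 L/hr.


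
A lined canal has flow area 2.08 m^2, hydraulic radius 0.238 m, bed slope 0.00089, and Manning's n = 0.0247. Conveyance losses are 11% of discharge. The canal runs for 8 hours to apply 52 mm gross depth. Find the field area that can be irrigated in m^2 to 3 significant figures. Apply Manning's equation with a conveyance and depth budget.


Approach: apply Manning's equation with a conveyance and depth budget, Q = (1/n)*A*R^(2/3)*S^(1/2); Q_field = Q*(1-loss); Area = Q_field*t/(d/1000).
Step 1 — canal discharge (Manning's equation):
  Q = (1/0.0247) * 2.08 * 0.238^(2/3) * 0.00089^(1/2) = 0.96482 m^3/s
Step 2 — delivered flow: Q_field = 0.96482*(1 - 11/100) = 0.85869 m^3/s
Step 3 — volume delivered: V = 0.85869 * 8*3600 = 24730 m^3
Step 4 — area served: A = V / (depth/1000) = 24730 / 0.052 = 476000 m^2
Therefore the field area that can be irrigated = 476000 m^2.


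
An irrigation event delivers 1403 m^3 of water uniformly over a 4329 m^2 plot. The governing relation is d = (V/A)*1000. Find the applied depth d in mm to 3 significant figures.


d = (1403 / 4329) * 1000 = 324 mm
Therefore the applied depth d = 324 mm.


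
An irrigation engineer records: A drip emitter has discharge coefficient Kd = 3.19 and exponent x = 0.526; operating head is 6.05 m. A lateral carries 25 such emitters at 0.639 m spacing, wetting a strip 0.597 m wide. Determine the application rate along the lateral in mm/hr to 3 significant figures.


Approach: apply the emitter equation with a lateral mass balance, q = Kd*h^x; Q = n*q; rate = Q/(n*spacing*width).
Step 1 — single emitter flow (q = Kd*h^x):
  q = 3.19 * 6.05^0.526 = 8.2223 L/hr
Step 2 — total lateral flow: Q = 25 * 8.2223 = 205.56 L/hr
Step 3 — wetted area: A = 25 * 0.639 * 0.597 = 9.5371 m^2
Step 4 — application rate: Q/A = 205.56/9.5371 = 21.6 mm/hr
Therefore the application rate along the lateral = 21.6 mm/hr.


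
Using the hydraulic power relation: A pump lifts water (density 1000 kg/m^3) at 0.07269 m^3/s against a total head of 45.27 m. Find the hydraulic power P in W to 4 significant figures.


Approach: apply the hydraulic power relation, P = rho*g*Q*H.
P = 1000 * 9.81 * 0.07269 * 45.27 = 32280 W
Therefore the hydraulic power P = 32280 W.


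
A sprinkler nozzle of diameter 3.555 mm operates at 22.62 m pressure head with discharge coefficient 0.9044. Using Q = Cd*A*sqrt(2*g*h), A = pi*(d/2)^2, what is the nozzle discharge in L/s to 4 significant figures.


A = pi*(3.555e-3/2)^2 = 9.92588e-06 m^2
Q = 0.9044 * 9.92588e-06 * sqrt(2*9.81*22.62) * 1000 = 0.1891 L/s
Therefore the nozzle discharge = 0.1891 L/s.


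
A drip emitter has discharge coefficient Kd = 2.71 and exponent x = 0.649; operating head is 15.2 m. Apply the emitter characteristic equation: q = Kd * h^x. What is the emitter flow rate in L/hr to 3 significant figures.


q = 2.71 * 15.2^0.649 = 15.8 L/hr
Therefore the emitter flow rate = 15.8 L/hr.


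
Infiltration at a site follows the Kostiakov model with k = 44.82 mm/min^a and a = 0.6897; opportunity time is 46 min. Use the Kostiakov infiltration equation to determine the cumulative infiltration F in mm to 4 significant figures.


Approach: apply the Kostiakov infiltration equation, F = k*t^a.
F = 44.82 * 46^0.6897 = 628.5 mm
Therefore the cumulative infiltration F = 628.5 mm.


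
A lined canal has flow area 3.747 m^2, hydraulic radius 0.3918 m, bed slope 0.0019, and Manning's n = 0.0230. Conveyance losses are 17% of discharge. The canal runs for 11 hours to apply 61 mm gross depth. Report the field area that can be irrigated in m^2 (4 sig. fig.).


Approach: apply Manning's equation with a conveyance and depth budget, Q = (1/n)*A*R^(2/3)*S^(1/2); Q_field = Q*(1-loss); Area = Q_field*t/(d/1000).
Step 1 — canal discharge (Manning's equation):
  Q = (1/0.0230) * 3.747 * 0.3918^(2/3) * 0.0019^(1/2) = 3.80226 m^3/s
Step 2 — delivered flow: Q_field = 3.80226*(1 - 17/100) = 3.15588 m^3/s
Step 3 — volume delivered: V = 3.15588 * 11*3600 = 124973 m^3
Step 4 — area served: A = V / (depth/1000) = 124973 / 0.061 = 2049000 m^2
Therefore the field area that can be irrigated = 2049000 m^2.


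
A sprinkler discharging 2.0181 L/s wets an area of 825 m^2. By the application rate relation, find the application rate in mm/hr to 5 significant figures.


Approach: apply the application rate relation, rate = (Q/A)*3600.
rate = (2.0181 / 825) * 3600 = 8.8063 mm/hr
Therefore the application rate = 8.8063 mm/hr.


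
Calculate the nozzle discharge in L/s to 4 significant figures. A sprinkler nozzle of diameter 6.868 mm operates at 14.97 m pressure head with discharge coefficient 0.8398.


Approach: apply the orifice equation, Q = Cd*A*sqrt(2*g*h), A = pi*(d/2)^2.
A = pi*(6.868e-3/2)^2 = 3.70468e-05 m^2
Q = 0.8398 * 3.70468e-05 * sqrt(2*9.81*14.97) * 1000 = 0.5332 L/s
Therefore the nozzle discharge = 0.5332 L/s.


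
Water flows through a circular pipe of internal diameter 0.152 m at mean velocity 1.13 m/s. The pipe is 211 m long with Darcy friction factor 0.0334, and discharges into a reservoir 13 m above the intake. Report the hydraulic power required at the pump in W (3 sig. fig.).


Approach: apply continuity + Darcy-Weisbach + hydraulic power, Q = A*v; hf = f*(L/D)*(v^2/(2g)); H = static + hf; P = rho*g*Q*H.
Step 1 — flow rate (continuity, Q = A*v):
  A = pi*(0.152/2)^2 = 0.018146 m^2
  Q = 0.018146 * 1.13 = 0.020505 m^3/s
Step 2 — friction head loss (Darcy-Weisbach):
  hf = 0.0334 * (211/0.152) * (1.13^2 / (2*9.81))
  hf = 3.0175 m
Step 3 — total head: H = 13 + 3.0175 = 16.017 m
Step 4 — hydraulic power (P = rho*g*Q*H):
  P = 1000 * 9.81 * 0.020505 * 16.017 = 3220 W
Therefore the hydraulic power required at the pump = 3220 W.


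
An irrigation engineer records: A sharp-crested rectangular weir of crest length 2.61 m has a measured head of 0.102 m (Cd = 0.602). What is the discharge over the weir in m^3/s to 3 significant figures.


Approach: apply the rectangular weir equation, Q = (2/3)*Cd*L*sqrt(2g)*H^1.5.
Q = (2/3)*0.602*2.61*sqrt(2*9.81)*0.102^1.5 = 0.151 m^3/s
Therefore the discharge over the weir = 0.151 m^3/s.


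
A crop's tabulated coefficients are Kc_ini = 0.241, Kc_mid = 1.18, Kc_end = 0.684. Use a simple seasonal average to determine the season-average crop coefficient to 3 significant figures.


Approach: apply a simple seasonal average, Kc_avg = (Kc_ini + Kc_mid + Kc_end)/3.
Kc_avg = (0.241 + 1.18 + 0.684)/3 = 0.702
Therefore the season-average crop coefficient = 0.702.


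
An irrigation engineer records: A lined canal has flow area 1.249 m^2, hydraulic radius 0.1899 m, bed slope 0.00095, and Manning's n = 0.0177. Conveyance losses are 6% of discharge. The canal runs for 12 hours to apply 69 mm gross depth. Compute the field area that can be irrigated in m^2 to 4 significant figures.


Approach: apply Manning's equation with a conveyance and depth budget, Q = (1/n)*A*R^(2/3)*S^(1/2); Q_field = Q*(1-loss); Area = Q_field*t/(d/1000).
Step 1 — canal discharge (Manning's equation):
  Q = (1/0.0177) * 1.249 * 0.1899^(2/3) * 0.00095^(1/2) = 0.718568 m^3/s
Step 2 — delivered flow: Q_field = 0.718568*(1 - 6/100) = 0.675454 m^3/s
Step 3 — volume delivered: V = 0.675454 * 12*3600 = 29179.6 m^3
Step 4 — area served: A = V / (depth/1000) = 29179.6 / 0.069 = 422900 m^2
Therefore the field area that can be irrigated = 422900 m^2.


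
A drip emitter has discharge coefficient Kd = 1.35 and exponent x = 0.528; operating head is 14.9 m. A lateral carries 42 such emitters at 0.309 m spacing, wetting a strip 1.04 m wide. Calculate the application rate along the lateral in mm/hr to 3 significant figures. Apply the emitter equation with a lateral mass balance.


Approach: apply the emitter equation with a lateral mass balance, q = Kd*h^x; Q = n*q; rate = Q/(n*spacing*width).
Step 1 — single emitter flow (q = Kd*h^x):
  q = 1.35 * 14.9^0.528 = 5.6205 L/hr
Step 2 — total lateral flow: Q = 42 * 5.6205 = 236.06 L/hr
Step 3 — wetted area: A = 42 * 0.309 * 1.04 = 13.497 m^2
Step 4 — application rate: Q/A = 236.06/13.497 = 17.5 mm/hr
Therefore the application rate along the lateral = 17.5 mm/hr.


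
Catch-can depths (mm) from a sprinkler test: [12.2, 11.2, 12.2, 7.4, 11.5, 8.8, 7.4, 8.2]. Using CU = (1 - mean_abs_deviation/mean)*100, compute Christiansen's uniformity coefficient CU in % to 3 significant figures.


mean = 9.8625 mm
mean |d_i - mean| = 1.9125 mm
CU = (1 - 1.9125/9.8625)*100 = 80.6 %
Therefore Christiansen's uniformity coefficient CU = 80.6 %.


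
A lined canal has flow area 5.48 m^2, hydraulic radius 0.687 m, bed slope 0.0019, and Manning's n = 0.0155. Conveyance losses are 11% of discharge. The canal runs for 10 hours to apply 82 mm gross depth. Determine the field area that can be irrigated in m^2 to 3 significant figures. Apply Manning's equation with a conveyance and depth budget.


Approach: apply Manning's equation with a conveyance and depth budget, Q = (1/n)*A*R^(2/3)*S^(1/2); Q_field = Q*(1-loss); Area = Q_field*t/(d/1000).
Step 1 — canal discharge (Manning's equation):
  Q = (1/0.0155) * 5.48 * 0.687^(2/3) * 0.0019^(1/2) = 11.999 m^3/s
Step 2 — delivered flow: Q_field = 11.999*(1 - 11/100) = 10.679 m^3/s
Step 3 — volume delivered: V = 10.679 * 10*3600 = 384430 m^3
Step 4 — area served: A = V / (depth/1000) = 384430 / 0.082 = 4690000 m^2
Therefore the field area that can be irrigated = 4690000 m^2.


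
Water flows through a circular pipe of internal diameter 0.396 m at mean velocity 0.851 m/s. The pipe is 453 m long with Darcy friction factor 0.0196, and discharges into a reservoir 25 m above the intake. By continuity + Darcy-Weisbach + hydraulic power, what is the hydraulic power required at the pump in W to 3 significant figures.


Approach: apply continuity + Darcy-Weisbach + hydraulic power, Q = A*v; hf = f*(L/D)*(v^2/(2g)); H = static + hf; P = rho*g*Q*H.
Step 1 — flow rate (continuity, Q = A*v):
  A = pi*(0.396/2)^2 = 0.12316 m^2
  Q = 0.12316 * 0.851 = 0.10481 m^3/s
Step 2 — friction head loss (Darcy-Weisbach):
  hf = 0.0196 * (453/0.396) * (0.851^2 / (2*9.81))
  hf = 0.82760 m
Step 3 — total head: H = 25 + 0.82760 = 25.828 m
Step 4 — hydraulic power (P = rho*g*Q*H):
  P = 1000 * 9.81 * 0.10481 * 25.828 = 26600 W
Therefore the hydraulic power required at the pump = 26600 W.


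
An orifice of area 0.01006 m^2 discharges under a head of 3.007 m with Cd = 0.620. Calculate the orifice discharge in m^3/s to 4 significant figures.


Approach: apply the orifice equation, Q = Cd*A*sqrt(2*g*h).
Q = 0.620 * 0.01006 * sqrt(2*9.81*3.007) = 0.04791 m^3/s
Therefore the orifice discharge = 0.04791 m^3/s.


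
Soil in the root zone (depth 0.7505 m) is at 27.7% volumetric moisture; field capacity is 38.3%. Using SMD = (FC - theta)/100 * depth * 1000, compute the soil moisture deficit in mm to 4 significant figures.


SMD = (38.3 - 27.7)/100 * 0.7505 * 1000 = 79.55 mm
Therefore the soil moisture deficit = 79.55 mm.


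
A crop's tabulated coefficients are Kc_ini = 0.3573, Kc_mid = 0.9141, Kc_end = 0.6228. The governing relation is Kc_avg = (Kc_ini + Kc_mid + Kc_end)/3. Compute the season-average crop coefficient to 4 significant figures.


Kc_avg = (0.3573 + 0.9141 + 0.6228)/3 = 0.6314
Therefore the season-average crop coefficient = 0.6314.


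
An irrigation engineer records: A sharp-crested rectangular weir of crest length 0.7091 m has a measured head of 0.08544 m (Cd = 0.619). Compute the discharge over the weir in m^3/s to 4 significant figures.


Approach: apply the rectangular weir equation, Q = (2/3)*Cd*L*sqrt(2g)*H^1.5.
Q = (2/3)*0.619*0.7091*sqrt(2*9.81)*0.08544^1.5 = 0.03237 m^3/s
Therefore the discharge over the weir = 0.03237 m^3/s.


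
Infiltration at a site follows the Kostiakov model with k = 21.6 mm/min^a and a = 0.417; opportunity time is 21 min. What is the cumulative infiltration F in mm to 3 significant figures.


Approach: apply the Kostiakov infiltration equation, F = k*t^a.
F = 21.6 * 21^0.417 = 76.9 mm
Therefore the cumulative infiltration F = 76.9 mm.


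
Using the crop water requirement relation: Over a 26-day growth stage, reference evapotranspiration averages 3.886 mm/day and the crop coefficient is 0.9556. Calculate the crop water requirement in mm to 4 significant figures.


Approach: apply the crop water requirement relation, CWR = ET0 * Kc * days.
CWR = 3.886 * 0.9556 * 26 = 96.55 mm
Therefore the crop water requirement = 96.55 mm.


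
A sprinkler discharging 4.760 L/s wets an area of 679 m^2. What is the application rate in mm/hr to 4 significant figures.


Approach: apply the application rate relation, rate = (Q/A)*3600.
rate = (4.760 / 679) * 3600 = 25.24 mm/hr
Therefore the application rate = 25.24 mm/hr.


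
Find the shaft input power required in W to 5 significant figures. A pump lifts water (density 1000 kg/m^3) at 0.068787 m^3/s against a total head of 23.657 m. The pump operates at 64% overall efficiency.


Approach: apply hydraulic power then efficiency conversion, P = rho*g*Q*H; P_in = P/eta.
Step 1 — hydraulic power (P = rho*g*Q*H):
  P = 1000 * 9.81 * 0.068787 * 23.657 = 15963.75 W
Step 2 — input power: P_in = P/eta = 15963.75 / 0.64 = 24943 W
Therefore the shaft input power required = 24943 W.


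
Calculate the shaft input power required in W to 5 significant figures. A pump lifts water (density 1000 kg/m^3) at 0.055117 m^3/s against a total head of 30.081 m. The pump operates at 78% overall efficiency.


Approach: apply hydraulic power then efficiency conversion, P = rho*g*Q*H; P_in = P/eta.
Step 1 — hydraulic power (P = rho*g*Q*H):
  P = 1000 * 9.81 * 0.055117 * 30.081 = 16264.73 W
Step 2 — input power: P_in = P/eta = 16264.73 / 0.78 = 20852 W
Therefore the shaft input power required = 20852 W.


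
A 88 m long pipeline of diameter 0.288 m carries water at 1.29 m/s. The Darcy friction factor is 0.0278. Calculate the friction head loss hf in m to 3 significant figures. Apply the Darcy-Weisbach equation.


Approach: apply the Darcy-Weisbach equation, hf = f*(L/D)*(v^2/(2g)).
hf = 0.0278 * (88/0.288) * (1.29^2 / (2*9.81))
hf = 0.720 m
Therefore the friction head loss hf = 0.720 m.


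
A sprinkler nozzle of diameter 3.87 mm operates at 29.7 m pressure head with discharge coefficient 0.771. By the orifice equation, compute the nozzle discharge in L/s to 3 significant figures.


Approach: apply the orifice equation, Q = Cd*A*sqrt(2*g*h), A = pi*(d/2)^2.
A = pi*(3.87e-3/2)^2 = 1.1763e-05 m^2
Q = 0.771 * 1.1763e-05 * sqrt(2*9.81*29.7) * 1000 = 0.219 L/s
Therefore the nozzle discharge = 0.219 L/s.


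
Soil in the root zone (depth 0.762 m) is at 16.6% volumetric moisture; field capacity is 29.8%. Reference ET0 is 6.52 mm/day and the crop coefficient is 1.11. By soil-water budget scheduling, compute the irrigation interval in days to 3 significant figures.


Approach: apply soil-water budget scheduling, SMD = (FC-theta)/100*depth*1000; ETc = ET0*Kc; interval = SMD/ETc.
Step 1 — soil moisture deficit:
  SMD = (29.8 - 16.6)/100 * 0.762 * 1000 = 100.58 mm
Step 2 — daily crop ET (ETc = ET0*Kc):
  ETc = 6.52 * 1.11 = 7.2372 mm/day
Step 3 — irrigation interval (SMD/ETc):
  interval = 100.58 / 7.2372 = 13.9 days
Therefore the irrigation interval = 13.9 days.


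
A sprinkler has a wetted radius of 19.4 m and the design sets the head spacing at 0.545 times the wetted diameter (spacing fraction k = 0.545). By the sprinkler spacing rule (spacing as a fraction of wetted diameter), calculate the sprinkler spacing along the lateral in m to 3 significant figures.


Approach: apply the sprinkler spacing rule (spacing as a fraction of wetted diameter), S = k*(2*R).
S = 0.545 * (2 * 19.4) = 21.1 m
Therefore the sprinkler spacing along the lateral = 21.1 m.


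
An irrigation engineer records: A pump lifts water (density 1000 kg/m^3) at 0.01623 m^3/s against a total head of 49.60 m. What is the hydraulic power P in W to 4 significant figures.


Approach: apply the hydraulic power relation, P = rho*g*Q*H.
P = 1000 * 9.81 * 0.01623 * 49.60 = 7897 W
Therefore the hydraulic power P = 7897 W.


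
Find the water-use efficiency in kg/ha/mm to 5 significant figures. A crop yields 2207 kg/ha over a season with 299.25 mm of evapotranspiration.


Approach: apply the water-use efficiency ratio, WUE = yield/ET.
WUE = 2207 / 299.25 = 7.3751 kg/ha/mm
Therefore the water-use efficiency = 7.3751 kg/ha/mm.


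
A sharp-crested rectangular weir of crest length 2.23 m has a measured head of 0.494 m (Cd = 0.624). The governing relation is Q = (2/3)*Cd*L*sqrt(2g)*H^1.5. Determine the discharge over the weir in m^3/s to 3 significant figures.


Q = (2/3)*0.624*2.23*sqrt(2*9.81)*0.494^1.5 = 1.43 m^3/s
Therefore the discharge over the weir = 1.43 m^3/s.


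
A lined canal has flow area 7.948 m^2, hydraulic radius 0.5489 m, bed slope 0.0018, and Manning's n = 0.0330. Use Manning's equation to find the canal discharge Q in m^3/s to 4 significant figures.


Approach: apply Manning's equation, Q = (1/n)*A*R^(2/3)*S^(1/2).
Q = (1/0.0330) * 7.948 * 0.5489^(2/3) * 0.0018^(1/2) = 6.850 m^3/s
Therefore the canal discharge Q = 6.850 m^3/s.


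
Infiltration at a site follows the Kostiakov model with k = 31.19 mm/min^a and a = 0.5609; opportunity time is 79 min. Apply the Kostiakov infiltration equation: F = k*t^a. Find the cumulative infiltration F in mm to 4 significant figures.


F = 31.19 * 79^0.5609 = 361.7 mm
Therefore the cumulative infiltration F = 361.7 mm.


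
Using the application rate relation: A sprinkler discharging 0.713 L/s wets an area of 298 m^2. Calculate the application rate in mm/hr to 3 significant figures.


Approach: apply the application rate relation, rate = (Q/A)*3600.
rate = (0.713 / 298) * 3600 = 8.61 mm/hr
Therefore the application rate = 8.61 mm/hr.


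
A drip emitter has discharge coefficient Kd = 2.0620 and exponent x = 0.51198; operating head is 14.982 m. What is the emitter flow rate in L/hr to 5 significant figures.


Approach: apply the emitter characteristic equation, q = Kd * h^x.
q = 2.0620 * 14.982^0.51198 = 8.2444 L/hr
Therefore the emitter flow rate = 8.2444 L/hr.


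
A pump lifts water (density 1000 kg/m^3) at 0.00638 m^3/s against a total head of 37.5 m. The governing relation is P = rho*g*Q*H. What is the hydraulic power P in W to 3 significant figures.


P = 1000 * 9.81 * 0.00638 * 37.5 = 2350 W
Therefore the hydraulic power P = 2350 W.


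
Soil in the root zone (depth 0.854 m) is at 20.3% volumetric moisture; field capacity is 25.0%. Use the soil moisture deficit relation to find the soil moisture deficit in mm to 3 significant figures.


Approach: apply the soil moisture deficit relation, SMD = (FC - theta)/100 * depth * 1000.
SMD = (25.0 - 20.3)/100 * 0.854 * 1000 = 40.1 mm
Therefore the soil moisture deficit = 40.1 mm.


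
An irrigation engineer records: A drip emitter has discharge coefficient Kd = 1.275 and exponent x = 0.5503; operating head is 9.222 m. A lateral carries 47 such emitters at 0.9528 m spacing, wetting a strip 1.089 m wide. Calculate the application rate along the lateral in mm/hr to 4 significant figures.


Approach: apply the emitter equation with a lateral mass balance, q = Kd*h^x; Q = n*q; rate = Q/(n*spacing*width).
Step 1 — single emitter flow (q = Kd*h^x):
  q = 1.275 * 9.222^0.5503 = 4.32966 L/hr
Step 2 — total lateral flow: Q = 47 * 4.32966 = 203.494 L/hr
Step 3 — wetted area: A = 47 * 0.9528 * 1.089 = 48.7672 m^2
Step 4 — application rate: Q/A = 203.494/48.7672 = 4.173 mm/hr
Therefore the application rate along the lateral = 4.173 mm/hr.


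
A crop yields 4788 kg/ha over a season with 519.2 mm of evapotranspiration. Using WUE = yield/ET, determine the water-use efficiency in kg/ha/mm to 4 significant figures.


WUE = 4788 / 519.2 = 9.222 kg/ha/mm
Therefore the water-use efficiency = 9.222 kg/ha/mm.


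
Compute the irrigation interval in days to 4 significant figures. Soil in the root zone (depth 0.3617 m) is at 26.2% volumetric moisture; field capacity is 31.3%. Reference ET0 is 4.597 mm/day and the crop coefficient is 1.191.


Approach: apply soil-water budget scheduling, SMD = (FC-theta)/100*depth*1000; ETc = ET0*Kc; interval = SMD/ETc.
Step 1 — soil moisture deficit:
  SMD = (31.3 - 26.2)/100 * 0.3617 * 1000 = 18.4467 mm
Step 2 — daily crop ET (ETc = ET0*Kc):
  ETc = 4.597 * 1.191 = 5.47503 mm/day
Step 3 — irrigation interval (SMD/ETc):
  interval = 18.4467 / 5.47503 = 3.369 days
Therefore the irrigation interval = 3.369 days.


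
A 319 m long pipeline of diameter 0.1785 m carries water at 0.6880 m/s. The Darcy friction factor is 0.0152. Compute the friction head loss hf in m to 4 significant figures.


Approach: apply the Darcy-Weisbach equation, hf = f*(L/D)*(v^2/(2g)).
hf = 0.0152 * (319/0.1785) * (0.6880^2 / (2*9.81))
hf = 0.6554 m
Therefore the friction head loss hf = 0.6554 m.


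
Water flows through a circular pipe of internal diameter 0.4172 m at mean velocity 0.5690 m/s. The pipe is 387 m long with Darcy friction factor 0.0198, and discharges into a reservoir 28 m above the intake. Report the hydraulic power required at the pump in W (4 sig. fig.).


Approach: apply continuity + Darcy-Weisbach + hydraulic power, Q = A*v; hf = f*(L/D)*(v^2/(2g)); H = static + hf; P = rho*g*Q*H.
Step 1 — flow rate (continuity, Q = A*v):
  A = pi*(0.4172/2)^2 = 0.136703 m^2
  Q = 0.136703 * 0.5690 = 0.0777841 m^3/s
Step 2 — friction head loss (Darcy-Weisbach):
  hf = 0.0198 * (387/0.4172) * (0.5690^2 / (2*9.81))
  hf = 0.303080 m
Step 3 — total head: H = 28 + 0.303080 = 28.3031 m
Step 4 — hydraulic power (P = rho*g*Q*H):
  P = 1000 * 9.81 * 0.0777841 * 28.3031 = 21600 W
Therefore the hydraulic power required at the pump = 21600 W.


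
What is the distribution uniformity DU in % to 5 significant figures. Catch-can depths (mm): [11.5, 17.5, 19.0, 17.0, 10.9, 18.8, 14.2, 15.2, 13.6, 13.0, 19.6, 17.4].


Approach: apply the low-quarter distribution uniformity, DU = (mean of lowest quarter of readings / overall mean)*100.
sorted lowest 3 of 12: [10.9, 11.5, 13.0] -> mean = 11.80000 mm
overall mean = 15.64167 mm
DU = (11.80000/15.64167)*100 = 75.440 %
Therefore the distribution uniformity DU = 75.440 %.


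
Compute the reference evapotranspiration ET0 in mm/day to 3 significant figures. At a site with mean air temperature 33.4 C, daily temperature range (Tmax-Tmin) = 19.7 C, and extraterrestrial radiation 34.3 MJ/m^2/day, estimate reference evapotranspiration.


Approach: apply the Hargreaves-Samani method, ET0 = 0.0023*(Tmean+17.8)*sqrt(Tmax-Tmin)*0.408*Ra.
ET0 = 0.0023*(33.4+17.8)*sqrt(19.7)*0.408*34.3 = 7.31 mm/day
Therefore the reference evapotranspiration ET0 = 7.31 mm/day.


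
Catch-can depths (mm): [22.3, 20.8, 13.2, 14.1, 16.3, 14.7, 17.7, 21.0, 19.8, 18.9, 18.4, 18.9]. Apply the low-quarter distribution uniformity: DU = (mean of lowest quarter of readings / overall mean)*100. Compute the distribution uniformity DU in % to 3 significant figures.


sorted lowest 3 of 12: [13.2, 14.1, 14.7] -> mean = 14.000 mm
overall mean = 18.008 mm
DU = (14.000/18.008)*100 = 77.7 %
Therefore the distribution uniformity DU = 77.7 %.


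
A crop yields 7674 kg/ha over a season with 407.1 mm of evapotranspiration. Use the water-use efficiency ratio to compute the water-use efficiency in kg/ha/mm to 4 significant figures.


Approach: apply the water-use efficiency ratio, WUE = yield/ET.
WUE = 7674 / 407.1 = 18.85 kg/ha/mm
Therefore the water-use efficiency = 18.85 kg/ha/mm.


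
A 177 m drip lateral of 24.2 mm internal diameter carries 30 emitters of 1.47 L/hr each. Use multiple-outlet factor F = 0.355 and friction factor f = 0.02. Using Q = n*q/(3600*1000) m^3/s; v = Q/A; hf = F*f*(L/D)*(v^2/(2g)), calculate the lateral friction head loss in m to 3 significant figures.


Q = 30*1.47/(3600*1000) = 1.2250e-05 m^3/s
A = pi*(24.2e-3/2)^2 = 4.5996e-04 m^2, so v = Q/A = 0.026633 m/s
hf = 0.355*0.02*(177/0.0242)*(0.026633^2/(2*9.81)) = 0.00188 m
Therefore the lateral friction head loss = 0.00188 m.


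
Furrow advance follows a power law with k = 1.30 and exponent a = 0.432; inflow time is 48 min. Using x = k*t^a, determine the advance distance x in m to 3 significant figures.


x = 1.30 * 48^0.432 = 6.92 m
Therefore the advance distance x = 6.92 m.


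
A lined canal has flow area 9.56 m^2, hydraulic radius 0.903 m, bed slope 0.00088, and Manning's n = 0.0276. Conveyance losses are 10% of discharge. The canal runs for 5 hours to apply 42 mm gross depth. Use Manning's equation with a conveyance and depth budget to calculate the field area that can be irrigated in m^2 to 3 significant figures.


Approach: apply Manning's equation with a conveyance and depth budget, Q = (1/n)*A*R^(2/3)*S^(1/2); Q_field = Q*(1-loss); Area = Q_field*t/(d/1000).
Step 1 — canal discharge (Manning's equation):
  Q = (1/0.0276) * 9.56 * 0.903^(2/3) * 0.00088^(1/2) = 9.5995 m^3/s
Step 2 — delivered flow: Q_field = 9.5995*(1 - 10/100) = 8.6396 m^3/s
Step 3 — volume delivered: V = 8.6396 * 5*3600 = 155510 m^3
Step 4 — area served: A = V / (depth/1000) = 155510 / 0.042 = 3700000 m^2
Therefore the field area that can be irrigated = 3700000 m^2.


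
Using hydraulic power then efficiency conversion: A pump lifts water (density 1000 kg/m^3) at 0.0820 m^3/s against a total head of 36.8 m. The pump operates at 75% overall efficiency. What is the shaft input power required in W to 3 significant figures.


Approach: apply hydraulic power then efficiency conversion, P = rho*g*Q*H; P_in = P/eta.
Step 1 — hydraulic power (P = rho*g*Q*H):
  P = 1000 * 9.81 * 0.0820 * 36.8 = 29603 W
Step 2 — input power: P_in = P/eta = 29603 / 0.75 = 39500 W
Therefore the shaft input power required = 39500 W.


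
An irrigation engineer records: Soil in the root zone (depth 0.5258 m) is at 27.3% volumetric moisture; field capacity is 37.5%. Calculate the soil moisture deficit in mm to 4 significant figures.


Approach: apply the soil moisture deficit relation, SMD = (FC - theta)/100 * depth * 1000.
SMD = (37.5 - 27.3)/100 * 0.5258 * 1000 = 53.63 mm
Therefore the soil moisture deficit = 53.63 mm.
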